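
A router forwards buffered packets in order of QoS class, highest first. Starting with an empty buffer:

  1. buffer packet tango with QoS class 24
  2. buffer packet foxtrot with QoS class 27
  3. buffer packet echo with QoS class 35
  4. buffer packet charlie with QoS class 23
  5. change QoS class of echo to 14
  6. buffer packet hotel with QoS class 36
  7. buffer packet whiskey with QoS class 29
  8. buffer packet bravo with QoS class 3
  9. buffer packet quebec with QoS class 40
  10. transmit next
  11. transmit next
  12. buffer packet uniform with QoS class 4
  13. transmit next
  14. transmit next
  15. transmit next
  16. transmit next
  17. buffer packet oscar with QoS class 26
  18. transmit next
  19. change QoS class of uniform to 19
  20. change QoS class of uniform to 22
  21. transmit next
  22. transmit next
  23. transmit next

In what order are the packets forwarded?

[quebec, hotel, whiskey, foxtrot, tango, charlie, oscar, uniform, echo, bravo]

add tango (QoS class 24) → {tango:24}
add foxtrot (QoS class 27) → {foxtrot:27, tango:24}
add echo (QoS class 35) → {echo:35, foxtrot:27, tango:24}
add charlie (QoS class 23) → {echo:35, foxtrot:27, tango:24, charlie:23}
update echo to QoS class 14 → {foxtrot:27, tango:24, charlie:23, echo:14}
add hotel (QoS class 36) → {hotel:36, foxtrot:27, tango:24, charlie:23, echo:14}
add whiskey (QoS class 29) → {hotel:36, whiskey:29, foxtrot:27, tango:24, charlie:23, echo:14}
add bravo (QoS class 3) → {hotel:36, whiskey:29, foxtrot:27, tango:24, charlie:23, echo:14, bravo:3}
add quebec (QoS class 40) → {quebec:40, hotel:36, whiskey:29, foxtrot:27, tango:24, charlie:23, echo:14, bravo:3}
transmit next → quebec; now {hotel:36, whiskey:29, foxtrot:27, tango:24, charlie:23, echo:14, bravo:3}
transmit next → hotel; now {whiskey:29, foxtrot:27, tango:24, charlie:23, echo:14, bravo:3}
add uniform (QoS class 4) → {whiskey:29, foxtrot:27, tango:24, charlie:23, echo:14, uniform:4, bravo:3}
transmit next → whiskey; now {foxtrot:27, tango:24, charlie:23, echo:14, uniform:4, bravo:3}
transmit next → foxtrot; now {tango:24, charlie:23, echo:14, uniform:4, bravo:3}
transmit next → tango; now {charlie:23, echo:14, uniform:4, bravo:3}
transmit next → charlie; now {echo:14, uniform:4, bravo:3}
add oscar (QoS class 26) → {oscar:26, echo:14, uniform:4, bravo:3}
transmit next → oscar; now {echo:14, uniform:4, bravo:3}
update uniform to QoS class 19 → {uniform:19, echo:14, bravo:3}
update uniform to QoS class 22 → {uniform:22, echo:14, bravo:3}
transmit next → uniform; now {echo:14, bravo:3}
transmit next → echo; now {bravo:3}
transmit next → bravo; now {}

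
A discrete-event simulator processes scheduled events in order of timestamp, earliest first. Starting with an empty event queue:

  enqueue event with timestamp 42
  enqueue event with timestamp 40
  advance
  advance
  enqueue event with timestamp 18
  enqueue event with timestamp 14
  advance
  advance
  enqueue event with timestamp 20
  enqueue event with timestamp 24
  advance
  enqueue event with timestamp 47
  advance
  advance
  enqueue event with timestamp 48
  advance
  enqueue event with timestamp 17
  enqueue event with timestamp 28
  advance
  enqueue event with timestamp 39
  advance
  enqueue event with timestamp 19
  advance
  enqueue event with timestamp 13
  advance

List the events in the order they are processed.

40 → 42 → 14 → 18 → 20 → 24 → 47 → 48 → 17 → 28 → 19 → 13

insert 42 → {42}
insert 40 → {40, 42}
advance → 40; now {42}
advance → 42; now {}
insert 18 → {18}
insert 14 → {14, 18}
advance → 14; now {18}
advance → 18; now {}
insert 20 → {20}
insert 24 → {20, 24}
advance → 20; now {24}
insert 47 → {24, 47}
advance → 24; now {47}
advance → 47; now {}
insert 48 → {48}
advance → 48; now {}
insert 17 → {17}
insert 28 → {17, 28}
advance → 17; now {28}
insert 39 → {28, 39}
advance → 28; now {39}
insert 19 → {19, 39}
advance → 19; now {39}
insert 13 → {13, 39}
advance → 13; now {39}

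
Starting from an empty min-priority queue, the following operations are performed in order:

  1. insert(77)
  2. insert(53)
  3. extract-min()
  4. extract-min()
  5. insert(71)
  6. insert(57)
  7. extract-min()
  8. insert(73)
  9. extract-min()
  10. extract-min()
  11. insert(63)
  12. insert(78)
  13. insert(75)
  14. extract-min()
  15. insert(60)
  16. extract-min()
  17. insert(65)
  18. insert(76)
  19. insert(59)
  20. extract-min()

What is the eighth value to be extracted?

59

insert 77 → {77}
insert 53 → {53, 77}
extract-min → 53; now {77}
extract-min → 77; now {}
insert 71 → {71}
insert 57 → {57, 71}
extract-min → 57; now {71}
insert 73 → {71, 73}
extract-min → 71; now {73}
extract-min → 73; now {}
insert 63 → {63}
insert 78 → {63, 78}
insert 75 → {63, 75, 78}
extract-min → 63; now {75, 78}
insert 60 → {60, 75, 78}
extract-min → 60; now {75, 78}
insert 65 → {65, 75, 78}
insert 76 → {65, 75, 76, 78}
insert 59 → {59, 65, 75, 76, 78}
extract-min → 59; now {65, 75, 76, 78}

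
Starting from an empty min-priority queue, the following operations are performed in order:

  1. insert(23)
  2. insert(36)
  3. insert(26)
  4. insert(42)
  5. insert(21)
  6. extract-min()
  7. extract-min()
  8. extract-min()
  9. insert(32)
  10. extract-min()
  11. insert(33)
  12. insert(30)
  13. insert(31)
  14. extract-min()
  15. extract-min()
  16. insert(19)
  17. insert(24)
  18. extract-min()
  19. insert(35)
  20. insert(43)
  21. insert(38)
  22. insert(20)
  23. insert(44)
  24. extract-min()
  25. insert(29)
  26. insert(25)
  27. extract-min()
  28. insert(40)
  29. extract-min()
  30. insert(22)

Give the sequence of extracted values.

[21, 23, 26, 32, 30, 31, 19, 20, 24, 25]

insert 23 → {23}
insert 36 → {23, 36}
insert 26 → {23, 26, 36}
insert 42 → {23, 26, 36, 42}
insert 21 → {21, 23, 26, 36, 42}
extract-min → 21; now {23, 26, 36, 42}
extract-min → 23; now {26, 36, 42}
extract-min → 26; now {36, 42}
insert 32 → {32, 36, 42}
extract-min → 32; now {36, 42}
insert 33 → {33, 36, 42}
insert 30 → {30, 33, 36, 42}
insert 31 → {30, 31, 33, 36, 42}
extract-min → 30; now {31, 33, 36, 42}
extract-min → 31; now {33, 36, 42}
insert 19 → {19, 33, 36, 42}
insert 24 → {19, 24, 33, 36, 42}
extract-min → 19; now {24, 33, 36, 42}
insert 35 → {24, 33, 35, 36, 42}
insert 43 → {24, 33, 35, 36, 42, 43}
insert 38 → {24, 33, 35, 36, 38, 42, 43}
insert 20 → {20, 24, 33, 35, 36, 38, 42, 43}
insert 44 → {20, 24, 33, 35, 36, 38, 42, 43, 44}
extract-min → 20; now {24, 33, 35, 36, 38, 42, 43, 44}
insert 29 → {24, 29, 33, 35, 36, 38, 42, 43, 44}
insert 25 → {24, 25, 29, 33, 35, 36, 38, 42, 43, 44}
extract-min → 24; now {25, 29, 33, 35, 36, 38, 42, 43, 44}
insert 40 → {25, 29, 33, 35, 36, 38, 40, 42, 43, 44}
extract-min → 25; now {29, 33, 35, 36, 38, 40, 42, 43, 44}
insert 22 → {22, 29, 33, 35, 36, 38, 40, 42, 43, 44}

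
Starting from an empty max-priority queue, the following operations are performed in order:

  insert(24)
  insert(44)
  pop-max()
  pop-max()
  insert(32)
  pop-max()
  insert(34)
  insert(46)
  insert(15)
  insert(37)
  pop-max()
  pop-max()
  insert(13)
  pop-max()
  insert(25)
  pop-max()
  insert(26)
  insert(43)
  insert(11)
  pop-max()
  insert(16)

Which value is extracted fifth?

insert 24 → {24}
insert 44 → {44, 24}
pop-max → 44; now {24}
pop-max → 24; now {}
insert 32 → {32}
pop-max → 32; now {}
insert 34 → {34}
insert 46 → {46, 34}
insert 15 → {46, 34, 15}
insert 37 → {46, 37, 34, 15}
pop-max → 46; now {37, 34, 15}
pop-max → 37; now {34, 15}
insert 13 → {34, 15, 13}
pop-max → 34; now {15, 13}
insert 25 → {25, 15, 13}
pop-max → 25; now {15, 13}
insert 26 → {26, 15, 13}
insert 43 → {43, 26, 15, 13}
insert 11 → {43, 26, 15, 13, 11}
pop-max → 43; now {26, 15, 13, 11}
insert 16 → {26, 16, 15, 13, 11}

37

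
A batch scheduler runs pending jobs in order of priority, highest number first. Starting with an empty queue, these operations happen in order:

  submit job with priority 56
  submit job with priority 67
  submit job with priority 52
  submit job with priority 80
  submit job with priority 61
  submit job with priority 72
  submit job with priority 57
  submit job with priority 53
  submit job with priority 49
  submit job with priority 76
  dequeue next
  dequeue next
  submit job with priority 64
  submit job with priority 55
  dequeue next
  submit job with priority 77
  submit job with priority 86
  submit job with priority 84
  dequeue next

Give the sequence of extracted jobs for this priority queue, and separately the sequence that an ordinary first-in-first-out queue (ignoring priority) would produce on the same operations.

insert 56 → {56}
insert 67 → {67, 56}
insert 52 → {67, 56, 52}
insert 80 → {80, 67, 56, 52}
insert 61 → {80, 67, 61, 56, 52}
insert 72 → {80, 72, 67, 61, 56, 52}
insert 57 → {80, 72, 67, 61, 57, 56, 52}
insert 53 → {80, 72, 67, 61, 57, 56, 53, 52}
insert 49 → {80, 72, 67, 61, 57, 56, 53, 52, 49}
insert 76 → {80, 76, 72, 67, 61, 57, 56, 53, 52, 49}
dequeue next → 80; now {76, 72, 67, 61, 57, 56, 53, 52, 49}
dequeue next → 76; now {72, 67, 61, 57, 56, 53, 52, 49}
insert 64 → {72, 67, 64, 61, 57, 56, 53, 52, 49}
insert 55 → {72, 67, 64, 61, 57, 56, 55, 53, 52, 49}
dequeue next → 72; now {67, 64, 61, 57, 56, 55, 53, 52, 49}
insert 77 → {77, 67, 64, 61, 57, 56, 55, 53, 52, 49}
insert 86 → {86, 77, 67, 64, 61, 57, 56, 55, 53, 52, 49}
insert 84 → {86, 84, 77, 67, 64, 61, 57, 56, 55, 53, 52, 49}
dequeue next → 86; now {84, 77, 67, 64, 61, 57, 56, 55, 53, 52, 49}

priority queue: 80 → 76 → 72 → 86; FIFO queue: 56, 67, 52, 80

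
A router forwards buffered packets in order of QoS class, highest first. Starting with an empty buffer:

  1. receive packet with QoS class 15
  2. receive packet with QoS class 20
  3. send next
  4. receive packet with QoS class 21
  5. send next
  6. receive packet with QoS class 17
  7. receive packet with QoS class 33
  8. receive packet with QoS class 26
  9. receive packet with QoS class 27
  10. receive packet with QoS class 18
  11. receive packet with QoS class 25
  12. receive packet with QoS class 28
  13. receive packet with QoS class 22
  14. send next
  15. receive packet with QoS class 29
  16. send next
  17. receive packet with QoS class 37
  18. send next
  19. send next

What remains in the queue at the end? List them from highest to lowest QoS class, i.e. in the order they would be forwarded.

27, 26, 25, 22, 18, 17, 15

insert 15 → {15}
insert 20 → {20, 15}
send next → 20; now {15}
insert 21 → {21, 15}
send next → 21; now {15}
insert 17 → {17, 15}
insert 33 → {33, 17, 15}
insert 26 → {33, 26, 17, 15}
insert 27 → {33, 27, 26, 17, 15}
insert 18 → {33, 27, 26, 18, 17, 15}
insert 25 → {33, 27, 26, 25, 18, 17, 15}
insert 28 → {33, 28, 27, 26, 25, 18, 17, 15}
insert 22 → {33, 28, 27, 26, 25, 22, 18, 17, 15}
send next → 33; now {28, 27, 26, 25, 22, 18, 17, 15}
insert 29 → {29, 28, 27, 26, 25, 22, 18, 17, 15}
send next → 29; now {28, 27, 26, 25, 22, 18, 17, 15}
insert 37 → {37, 28, 27, 26, 25, 22, 18, 17, 15}
send next → 37; now {28, 27, 26, 25, 22, 18, 17, 15}
send next → 28; now {27, 26, 25, 22, 18, 17, 15}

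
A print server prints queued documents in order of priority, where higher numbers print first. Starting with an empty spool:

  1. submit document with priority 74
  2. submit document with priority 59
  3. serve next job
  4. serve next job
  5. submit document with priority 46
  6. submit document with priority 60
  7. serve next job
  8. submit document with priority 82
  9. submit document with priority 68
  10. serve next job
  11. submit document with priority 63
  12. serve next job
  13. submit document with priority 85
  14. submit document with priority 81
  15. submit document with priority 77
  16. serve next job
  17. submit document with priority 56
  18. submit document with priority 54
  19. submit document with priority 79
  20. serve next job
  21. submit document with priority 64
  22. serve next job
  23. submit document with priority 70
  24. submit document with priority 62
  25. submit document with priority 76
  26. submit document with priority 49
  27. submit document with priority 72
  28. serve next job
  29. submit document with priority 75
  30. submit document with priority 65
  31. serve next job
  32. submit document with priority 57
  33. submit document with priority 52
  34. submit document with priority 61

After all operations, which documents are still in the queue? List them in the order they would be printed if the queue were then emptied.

insert 74 → {74}
insert 59 → {74, 59}
serve next job → 74; now {59}
serve next job → 59; now {}
insert 46 → {46}
insert 60 → {60, 46}
serve next job → 60; now {46}
insert 82 → {82, 46}
insert 68 → {82, 68, 46}
serve next job → 82; now {68, 46}
insert 63 → {68, 63, 46}
serve next job → 68; now {63, 46}
insert 85 → {85, 63, 46}
insert 81 → {85, 81, 63, 46}
insert 77 → {85, 81, 77, 63, 46}
serve next job → 85; now {81, 77, 63, 46}
insert 56 → {81, 77, 63, 56, 46}
insert 54 → {81, 77, 63, 56, 54, 46}
insert 79 → {81, 79, 77, 63, 56, 54, 46}
serve next job → 81; now {79, 77, 63, 56, 54, 46}
insert 64 → {79, 77, 64, 63, 56, 54, 46}
serve next job → 79; now {77, 64, 63, 56, 54, 46}
insert 70 → {77, 70, 64, 63, 56, 54, 46}
insert 62 → {77, 70, 64, 63, 62, 56, 54, 46}
insert 76 → {77, 76, 70, 64, 63, 62, 56, 54, 46}
insert 49 → {77, 76, 70, 64, 63, 62, 56, 54, 49, 46}
insert 72 → {77, 76, 72, 70, 64, 63, 62, 56, 54, 49, 46}
serve next job → 77; now {76, 72, 70, 64, 63, 62, 56, 54, 49, 46}
insert 75 → {76, 75, 72, 70, 64, 63, 62, 56, 54, 49, 46}
insert 65 → {76, 75, 72, 70, 65, 64, 63, 62, 56, 54, 49, 46}
serve next job → 76; now {75, 72, 70, 65, 64, 63, 62, 56, 54, 49, 46}
insert 57 → {75, 72, 70, 65, 64, 63, 62, 57, 56, 54, 49, 46}
insert 52 → {75, 72, 70, 65, 64, 63, 62, 57, 56, 54, 52, 49, 46}
insert 61 → {75, 72, 70, 65, 64, 63, 62, 61, 57, 56, 54, 52, 49, 46}

75 → 72 → 70 → 65 → 64 → 63 → 62 → 61 → 57 → 56 → 54 → 52 → 49 → 46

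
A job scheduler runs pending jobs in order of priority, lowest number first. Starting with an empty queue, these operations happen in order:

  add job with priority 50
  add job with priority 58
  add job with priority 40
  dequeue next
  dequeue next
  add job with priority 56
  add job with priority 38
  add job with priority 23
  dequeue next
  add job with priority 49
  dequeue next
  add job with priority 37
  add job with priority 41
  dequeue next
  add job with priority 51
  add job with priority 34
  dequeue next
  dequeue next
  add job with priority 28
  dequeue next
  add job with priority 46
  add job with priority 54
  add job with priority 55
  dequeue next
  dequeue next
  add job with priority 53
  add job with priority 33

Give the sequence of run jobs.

insert 50 → {50}
insert 58 → {50, 58}
insert 40 → {40, 50, 58}
dequeue next → 40; now {50, 58}
dequeue next → 50; now {58}
insert 56 → {56, 58}
insert 38 → {38, 56, 58}
insert 23 → {23, 38, 56, 58}
dequeue next → 23; now {38, 56, 58}
insert 49 → {38, 49, 56, 58}
dequeue next → 38; now {49, 56, 58}
insert 37 → {37, 49, 56, 58}
insert 41 → {37, 41, 49, 56, 58}
dequeue next → 37; now {41, 49, 56, 58}
insert 51 → {41, 49, 51, 56, 58}
insert 34 → {34, 41, 49, 51, 56, 58}
dequeue next → 34; now {41, 49, 51, 56, 58}
dequeue next → 41; now {49, 51, 56, 58}
insert 28 → {28, 49, 51, 56, 58}
dequeue next → 28; now {49, 51, 56, 58}
insert 46 → {46, 49, 51, 56, 58}
insert 54 → {46, 49, 51, 54, 56, 58}
insert 55 → {46, 49, 51, 54, 55, 56, 58}
dequeue next → 46; now {49, 51, 54, 55, 56, 58}
dequeue next → 49; now {51, 54, 55, 56, 58}
insert 53 → {51, 53, 54, 55, 56, 58}
insert 33 → {33, 51, 53, 54, 55, 56, 58}

40, 50, 23, 38, 37, 34, 41, 28, 46, 49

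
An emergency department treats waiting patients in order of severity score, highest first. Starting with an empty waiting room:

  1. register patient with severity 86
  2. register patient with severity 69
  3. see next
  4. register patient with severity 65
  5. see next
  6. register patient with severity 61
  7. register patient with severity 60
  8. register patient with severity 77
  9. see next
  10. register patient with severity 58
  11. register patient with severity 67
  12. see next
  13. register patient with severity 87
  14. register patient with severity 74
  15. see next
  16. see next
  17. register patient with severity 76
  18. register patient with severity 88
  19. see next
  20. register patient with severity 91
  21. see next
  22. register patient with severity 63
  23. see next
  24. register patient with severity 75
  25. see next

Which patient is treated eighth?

insert 86 → {86}
insert 69 → {86, 69}
see next → 86; now {69}
insert 65 → {69, 65}
see next → 69; now {65}
insert 61 → {65, 61}
insert 60 → {65, 61, 60}
insert 77 → {77, 65, 61, 60}
see next → 77; now {65, 61, 60}
insert 58 → {65, 61, 60, 58}
insert 67 → {67, 65, 61, 60, 58}
see next → 67; now {65, 61, 60, 58}
insert 87 → {87, 65, 61, 60, 58}
insert 74 → {87, 74, 65, 61, 60, 58}
see next → 87; now {74, 65, 61, 60, 58}
see next → 74; now {65, 61, 60, 58}
insert 76 → {76, 65, 61, 60, 58}
insert 88 → {88, 76, 65, 61, 60, 58}
see next → 88; now {76, 65, 61, 60, 58}
insert 91 → {91, 76, 65, 61, 60, 58}
see next → 91; now {76, 65, 61, 60, 58}
insert 63 → {76, 65, 63, 61, 60, 58}
see next → 76; now {65, 63, 61, 60, 58}
insert 75 → {75, 65, 63, 61, 60, 58}
see next → 75; now {65, 63, 61, 60, 58}

91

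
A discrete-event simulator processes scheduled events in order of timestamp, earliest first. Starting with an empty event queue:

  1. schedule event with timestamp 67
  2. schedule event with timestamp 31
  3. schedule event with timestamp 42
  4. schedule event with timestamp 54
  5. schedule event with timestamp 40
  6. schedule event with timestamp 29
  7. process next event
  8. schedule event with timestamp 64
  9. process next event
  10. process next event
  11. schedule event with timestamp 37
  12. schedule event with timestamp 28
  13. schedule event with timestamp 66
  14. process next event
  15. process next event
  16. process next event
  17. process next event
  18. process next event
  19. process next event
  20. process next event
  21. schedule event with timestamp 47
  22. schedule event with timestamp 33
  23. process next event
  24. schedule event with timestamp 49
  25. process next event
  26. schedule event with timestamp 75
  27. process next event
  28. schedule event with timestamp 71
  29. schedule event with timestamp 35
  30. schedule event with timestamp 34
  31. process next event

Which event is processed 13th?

insert 67 → {67}
insert 31 → {31, 67}
insert 42 → {31, 42, 67}
insert 54 → {31, 42, 54, 67}
insert 40 → {31, 40, 42, 54, 67}
insert 29 → {29, 31, 40, 42, 54, 67}
process next event → 29; now {31, 40, 42, 54, 67}
insert 64 → {31, 40, 42, 54, 64, 67}
process next event → 31; now {40, 42, 54, 64, 67}
process next event → 40; now {42, 54, 64, 67}
insert 37 → {37, 42, 54, 64, 67}
insert 28 → {28, 37, 42, 54, 64, 67}
insert 66 → {28, 37, 42, 54, 64, 66, 67}
process next event → 28; now {37, 42, 54, 64, 66, 67}
process next event → 37; now {42, 54, 64, 66, 67}
process next event → 42; now {54, 64, 66, 67}
process next event → 54; now {64, 66, 67}
process next event → 64; now {66, 67}
process next event → 66; now {67}
process next event → 67; now {}
insert 47 → {47}
insert 33 → {33, 47}
process next event → 33; now {47}
insert 49 → {47, 49}
process next event → 47; now {49}
insert 75 → {49, 75}
process next event → 49; now {75}
insert 71 → {71, 75}
insert 35 → {35, 71, 75}
insert 34 → {34, 35, 71, 75}
process next event → 34; now {35, 71, 75}

49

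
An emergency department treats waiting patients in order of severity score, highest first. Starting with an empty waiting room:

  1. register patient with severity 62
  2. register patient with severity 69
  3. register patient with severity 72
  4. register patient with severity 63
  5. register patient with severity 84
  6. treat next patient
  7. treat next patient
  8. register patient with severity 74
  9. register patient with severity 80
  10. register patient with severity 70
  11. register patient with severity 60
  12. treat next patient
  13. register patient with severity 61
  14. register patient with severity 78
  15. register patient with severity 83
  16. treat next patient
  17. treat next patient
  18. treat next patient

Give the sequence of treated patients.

84, 72, 80, 83, 78, 74

insert 62 → {62}
insert 69 → {69, 62}
insert 72 → {72, 69, 62}
insert 63 → {72, 69, 63, 62}
insert 84 → {84, 72, 69, 63, 62}
treat next patient → 84; now {72, 69, 63, 62}
treat next patient → 72; now {69, 63, 62}
insert 74 → {74, 69, 63, 62}
insert 80 → {80, 74, 69, 63, 62}
insert 70 → {80, 74, 70, 69, 63, 62}
insert 60 → {80, 74, 70, 69, 63, 62, 60}
treat next patient → 80; now {74, 70, 69, 63, 62, 60}
insert 61 → {74, 70, 69, 63, 62, 61, 60}
insert 78 → {78, 74, 70, 69, 63, 62, 61, 60}
insert 83 → {83, 78, 74, 70, 69, 63, 62, 61, 60}
treat next patient → 83; now {78, 74, 70, 69, 63, 62, 61, 60}
treat next patient → 78; now {74, 70, 69, 63, 62, 61, 60}
treat next patient → 74; now {70, 69, 63, 62, 61, 60}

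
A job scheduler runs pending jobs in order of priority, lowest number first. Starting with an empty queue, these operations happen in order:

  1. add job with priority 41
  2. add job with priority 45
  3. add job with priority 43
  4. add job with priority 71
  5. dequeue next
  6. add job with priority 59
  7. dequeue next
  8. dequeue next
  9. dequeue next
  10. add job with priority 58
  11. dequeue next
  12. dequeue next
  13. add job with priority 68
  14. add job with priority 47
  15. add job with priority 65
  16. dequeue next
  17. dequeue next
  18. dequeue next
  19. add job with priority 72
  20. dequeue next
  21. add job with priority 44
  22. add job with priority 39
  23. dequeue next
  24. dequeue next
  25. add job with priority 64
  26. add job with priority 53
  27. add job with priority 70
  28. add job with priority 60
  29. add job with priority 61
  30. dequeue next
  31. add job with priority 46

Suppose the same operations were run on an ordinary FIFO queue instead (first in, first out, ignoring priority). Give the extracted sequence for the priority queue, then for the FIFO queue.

insert 41 → {41}
insert 45 → {41, 45}
insert 43 → {41, 43, 45}
insert 71 → {41, 43, 45, 71}
dequeue next → 41; now {43, 45, 71}
insert 59 → {43, 45, 59, 71}
dequeue next → 43; now {45, 59, 71}
dequeue next → 45; now {59, 71}
dequeue next → 59; now {71}
insert 58 → {58, 71}
dequeue next → 58; now {71}
dequeue next → 71; now {}
insert 68 → {68}
insert 47 → {47, 68}
insert 65 → {47, 65, 68}
dequeue next → 47; now {65, 68}
dequeue next → 65; now {68}
dequeue next → 68; now {}
insert 72 → {72}
dequeue next → 72; now {}
insert 44 → {44}
insert 39 → {39, 44}
dequeue next → 39; now {44}
dequeue next → 44; now {}
insert 64 → {64}
insert 53 → {53, 64}
insert 70 → {53, 64, 70}
insert 60 → {53, 60, 64, 70}
insert 61 → {53, 60, 61, 64, 70}
dequeue next → 53; now {60, 61, 64, 70}
insert 46 → {46, 60, 61, 64, 70}

priority queue: 41 → 43 → 45 → 59 → 58 → 71 → 47 → 65 → 68 → 72 → 39 → 44 → 53; FIFO queue: 41 → 45 → 43 → 71 → 59 → 58 → 68 → 47 → 65 → 72 → 44 → 39 → 64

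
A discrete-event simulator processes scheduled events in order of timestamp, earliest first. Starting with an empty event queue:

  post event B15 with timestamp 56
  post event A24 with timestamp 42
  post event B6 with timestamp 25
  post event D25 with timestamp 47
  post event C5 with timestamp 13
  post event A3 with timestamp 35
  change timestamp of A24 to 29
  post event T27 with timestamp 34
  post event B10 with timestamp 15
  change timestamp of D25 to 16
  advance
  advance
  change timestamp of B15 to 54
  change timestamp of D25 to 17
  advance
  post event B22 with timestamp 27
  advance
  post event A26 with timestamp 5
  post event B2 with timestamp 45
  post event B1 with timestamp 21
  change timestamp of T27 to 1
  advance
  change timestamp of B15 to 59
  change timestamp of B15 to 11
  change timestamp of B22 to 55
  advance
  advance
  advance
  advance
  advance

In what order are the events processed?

add B15 (timestamp 56) → {B15:56}
add A24 (timestamp 42) → {A24:42, B15:56}
add B6 (timestamp 25) → {B6:25, A24:42, B15:56}
add D25 (timestamp 47) → {B6:25, A24:42, D25:47, B15:56}
add C5 (timestamp 13) → {C5:13, B6:25, A24:42, D25:47, B15:56}
add A3 (timestamp 35) → {C5:13, B6:25, A3:35, A24:42, D25:47, B15:56}
update A24 to timestamp 29 → {C5:13, B6:25, A24:29, A3:35, D25:47, B15:56}
add T27 (timestamp 34) → {C5:13, B6:25, A24:29, T27:34, A3:35, D25:47, B15:56}
add B10 (timestamp 15) → {C5:13, B10:15, B6:25, A24:29, T27:34, A3:35, D25:47, B15:56}
update D25 to timestamp 16 → {C5:13, B10:15, D25:16, B6:25, A24:29, T27:34, A3:35, B15:56}
advance → C5; now {B10:15, D25:16, B6:25, A24:29, T27:34, A3:35, B15:56}
advance → B10; now {D25:16, B6:25, A24:29, T27:34, A3:35, B15:56}
update B15 to timestamp 54 → {D25:16, B6:25, A24:29, T27:34, A3:35, B15:54}
update D25 to timestamp 17 → {D25:17, B6:25, A24:29, T27:34, A3:35, B15:54}
advance → D25; now {B6:25, A24:29, T27:34, A3:35, B15:54}
add B22 (timestamp 27) → {B6:25, B22:27, A24:29, T27:34, A3:35, B15:54}
advance → B6; now {B22:27, A24:29, T27:34, A3:35, B15:54}
add A26 (timestamp 5) → {A26:5, B22:27, A24:29, T27:34, A3:35, B15:54}
add B2 (timestamp 45) → {A26:5, B22:27, A24:29, T27:34, A3:35, B2:45, B15:54}
add B1 (timestamp 21) → {A26:5, B1:21, B22:27, A24:29, T27:34, A3:35, B2:45, B15:54}
update T27 to timestamp 1 → {T27:1, A26:5, B1:21, B22:27, A24:29, A3:35, B2:45, B15:54}
advance → T27; now {A26:5, B1:21, B22:27, A24:29, A3:35, B2:45, B15:54}
update B15 to timestamp 59 → {A26:5, B1:21, B22:27, A24:29, A3:35, B2:45, B15:59}
update B15 to timestamp 11 → {A26:5, B15:11, B1:21, B22:27, A24:29, A3:35, B2:45}
update B22 to timestamp 55 → {A26:5, B15:11, B1:21, A24:29, A3:35, B2:45, B22:55}
advance → A26; now {B15:11, B1:21, A24:29, A3:35, B2:45, B22:55}
advance → B15; now {B1:21, A24:29, A3:35, B2:45, B22:55}
advance → B1; now {A24:29, A3:35, B2:45, B22:55}
advance → A24; now {A3:35, B2:45, B22:55}
advance → A3; now {B2:45, B22:55}

C5 → B10 → D25 → B6 → T27 → A26 → B15 → B1 → A24 → A3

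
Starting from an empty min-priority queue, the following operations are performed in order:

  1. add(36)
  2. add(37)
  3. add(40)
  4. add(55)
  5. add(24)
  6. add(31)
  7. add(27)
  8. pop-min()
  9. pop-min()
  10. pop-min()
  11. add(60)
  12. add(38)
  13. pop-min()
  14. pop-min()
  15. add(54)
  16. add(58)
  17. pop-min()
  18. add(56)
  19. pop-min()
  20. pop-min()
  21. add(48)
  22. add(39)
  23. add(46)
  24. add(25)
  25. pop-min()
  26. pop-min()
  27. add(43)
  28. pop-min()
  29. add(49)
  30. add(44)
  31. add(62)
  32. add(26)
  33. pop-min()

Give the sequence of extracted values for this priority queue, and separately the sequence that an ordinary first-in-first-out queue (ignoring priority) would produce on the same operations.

priority queue: 24 → 27 → 31 → 36 → 37 → 38 → 40 → 54 → 25 → 39 → 43 → 26; FIFO queue: [36, 37, 40, 55, 24, 31, 27, 60, 38, 54, 58, 56]

insert 36 → {36}
insert 37 → {36, 37}
insert 40 → {36, 37, 40}
insert 55 → {36, 37, 40, 55}
insert 24 → {24, 36, 37, 40, 55}
insert 31 → {24, 31, 36, 37, 40, 55}
insert 27 → {24, 27, 31, 36, 37, 40, 55}
pop-min → 24; now {27, 31, 36, 37, 40, 55}
pop-min → 27; now {31, 36, 37, 40, 55}
pop-min → 31; now {36, 37, 40, 55}
insert 60 → {36, 37, 40, 55, 60}
insert 38 → {36, 37, 38, 40, 55, 60}
pop-min → 36; now {37, 38, 40, 55, 60}
pop-min → 37; now {38, 40, 55, 60}
insert 54 → {38, 40, 54, 55, 60}
insert 58 → {38, 40, 54, 55, 58, 60}
pop-min → 38; now {40, 54, 55, 58, 60}
insert 56 → {40, 54, 55, 56, 58, 60}
pop-min → 40; now {54, 55, 56, 58, 60}
pop-min → 54; now {55, 56, 58, 60}
insert 48 → {48, 55, 56, 58, 60}
insert 39 → {39, 48, 55, 56, 58, 60}
insert 46 → {39, 46, 48, 55, 56, 58, 60}
insert 25 → {25, 39, 46, 48, 55, 56, 58, 60}
pop-min → 25; now {39, 46, 48, 55, 56, 58, 60}
pop-min → 39; now {46, 48, 55, 56, 58, 60}
insert 43 → {43, 46, 48, 55, 56, 58, 60}
pop-min → 43; now {46, 48, 55, 56, 58, 60}
insert 49 → {46, 48, 49, 55, 56, 58, 60}
insert 44 → {44, 46, 48, 49, 55, 56, 58, 60}
insert 62 → {44, 46, 48, 49, 55, 56, 58, 60, 62}
insert 26 → {26, 44, 46, 48, 49, 55, 56, 58, 60, 62}
pop-min → 26; now {44, 46, 48, 49, 55, 56, 58, 60, 62}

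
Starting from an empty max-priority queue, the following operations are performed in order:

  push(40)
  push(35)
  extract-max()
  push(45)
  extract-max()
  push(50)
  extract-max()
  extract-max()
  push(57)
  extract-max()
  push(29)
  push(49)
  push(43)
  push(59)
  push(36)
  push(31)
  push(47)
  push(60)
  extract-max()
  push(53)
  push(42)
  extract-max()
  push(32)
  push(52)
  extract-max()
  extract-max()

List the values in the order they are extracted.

insert 40 → {40}
insert 35 → {40, 35}
extract-max → 40; now {35}
insert 45 → {45, 35}
extract-max → 45; now {35}
insert 50 → {50, 35}
extract-max → 50; now {35}
extract-max → 35; now {}
insert 57 → {57}
extract-max → 57; now {}
insert 29 → {29}
insert 49 → {49, 29}
insert 43 → {49, 43, 29}
insert 59 → {59, 49, 43, 29}
insert 36 → {59, 49, 43, 36, 29}
insert 31 → {59, 49, 43, 36, 31, 29}
insert 47 → {59, 49, 47, 43, 36, 31, 29}
insert 60 → {60, 59, 49, 47, 43, 36, 31, 29}
extract-max → 60; now {59, 49, 47, 43, 36, 31, 29}
insert 53 → {59, 53, 49, 47, 43, 36, 31, 29}
insert 42 → {59, 53, 49, 47, 43, 42, 36, 31, 29}
extract-max → 59; now {53, 49, 47, 43, 42, 36, 31, 29}
insert 32 → {53, 49, 47, 43, 42, 36, 32, 31, 29}
insert 52 → {53, 52, 49, 47, 43, 42, 36, 32, 31, 29}
extract-max → 53; now {52, 49, 47, 43, 42, 36, 32, 31, 29}
extract-max → 52; now {49, 47, 43, 42, 36, 32, 31, 29}

40 → 45 → 50 → 35 → 57 → 60 → 59 → 53 → 52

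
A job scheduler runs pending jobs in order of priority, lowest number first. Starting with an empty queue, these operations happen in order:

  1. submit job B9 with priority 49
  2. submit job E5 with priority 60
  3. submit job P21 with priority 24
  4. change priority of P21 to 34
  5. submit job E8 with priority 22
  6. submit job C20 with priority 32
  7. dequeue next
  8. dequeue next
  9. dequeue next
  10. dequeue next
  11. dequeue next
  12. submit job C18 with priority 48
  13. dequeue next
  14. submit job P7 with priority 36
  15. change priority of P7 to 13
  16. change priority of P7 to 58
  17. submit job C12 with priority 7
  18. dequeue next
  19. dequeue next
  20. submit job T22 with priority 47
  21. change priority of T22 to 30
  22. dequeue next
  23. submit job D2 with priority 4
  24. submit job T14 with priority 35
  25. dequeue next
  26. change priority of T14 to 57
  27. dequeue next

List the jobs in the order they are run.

add B9 (priority 49) → {B9:49}
add E5 (priority 60) → {B9:49, E5:60}
add P21 (priority 24) → {P21:24, B9:49, E5:60}
update P21 to priority 34 → {P21:34, B9:49, E5:60}
add E8 (priority 22) → {E8:22, P21:34, B9:49, E5:60}
add C20 (priority 32) → {E8:22, C20:32, P21:34, B9:49, E5:60}
dequeue next → E8; now {C20:32, P21:34, B9:49, E5:60}
dequeue next → C20; now {P21:34, B9:49, E5:60}
dequeue next → P21; now {B9:49, E5:60}
dequeue next → B9; now {E5:60}
dequeue next → E5; now {}
add C18 (priority 48) → {C18:48}
dequeue next → C18; now {}
add P7 (priority 36) → {P7:36}
update P7 to priority 13 → {P7:13}
update P7 to priority 58 → {P7:58}
add C12 (priority 7) → {C12:7, P7:58}
dequeue next → C12; now {P7:58}
dequeue next → P7; now {}
add T22 (priority 47) → {T22:47}
update T22 to priority 30 → {T22:30}
dequeue next → T22; now {}
add D2 (priority 4) → {D2:4}
add T14 (priority 35) → {D2:4, T14:35}
dequeue next → D2; now {T14:35}
update T14 to priority 57 → {T14:57}
dequeue next → T14; now {}

E8 → C20 → P21 → B9 → E5 → C18 → C12 → P7 → T22 → D2 → T14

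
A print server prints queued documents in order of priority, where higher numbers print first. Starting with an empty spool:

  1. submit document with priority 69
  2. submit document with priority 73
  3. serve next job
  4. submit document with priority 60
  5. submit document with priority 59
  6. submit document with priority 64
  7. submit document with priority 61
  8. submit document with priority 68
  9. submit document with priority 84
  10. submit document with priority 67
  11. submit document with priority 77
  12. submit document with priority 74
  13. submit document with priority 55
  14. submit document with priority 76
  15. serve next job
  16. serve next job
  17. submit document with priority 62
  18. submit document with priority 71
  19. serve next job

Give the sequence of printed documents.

73 → 84 → 77 → 76

insert 69 → {69}
insert 73 → {73, 69}
serve next job → 73; now {69}
insert 60 → {69, 60}
insert 59 → {69, 60, 59}
insert 64 → {69, 64, 60, 59}
insert 61 → {69, 64, 61, 60, 59}
insert 68 → {69, 68, 64, 61, 60, 59}
insert 84 → {84, 69, 68, 64, 61, 60, 59}
insert 67 → {84, 69, 68, 67, 64, 61, 60, 59}
insert 77 → {84, 77, 69, 68, 67, 64, 61, 60, 59}
insert 74 → {84, 77, 74, 69, 68, 67, 64, 61, 60, 59}
insert 55 → {84, 77, 74, 69, 68, 67, 64, 61, 60, 59, 55}
insert 76 → {84, 77, 76, 74, 69, 68, 67, 64, 61, 60, 59, 55}
serve next job → 84; now {77, 76, 74, 69, 68, 67, 64, 61, 60, 59, 55}
serve next job → 77; now {76, 74, 69, 68, 67, 64, 61, 60, 59, 55}
insert 62 → {76, 74, 69, 68, 67, 64, 62, 61, 60, 59, 55}
insert 71 → {76, 74, 71, 69, 68, 67, 64, 62, 61, 60, 59, 55}
serve next job → 76; now {74, 71, 69, 68, 67, 64, 62, 61, 60, 59, 55}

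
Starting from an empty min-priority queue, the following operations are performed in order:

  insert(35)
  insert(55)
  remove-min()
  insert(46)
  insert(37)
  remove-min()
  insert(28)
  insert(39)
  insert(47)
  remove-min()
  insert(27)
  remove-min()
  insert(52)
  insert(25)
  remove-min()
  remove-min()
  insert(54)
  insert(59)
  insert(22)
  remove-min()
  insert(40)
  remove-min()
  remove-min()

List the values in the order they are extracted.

insert 35 → {35}
insert 55 → {35, 55}
remove-min → 35; now {55}
insert 46 → {46, 55}
insert 37 → {37, 46, 55}
remove-min → 37; now {46, 55}
insert 28 → {28, 46, 55}
insert 39 → {28, 39, 46, 55}
insert 47 → {28, 39, 46, 47, 55}
remove-min → 28; now {39, 46, 47, 55}
insert 27 → {27, 39, 46, 47, 55}
remove-min → 27; now {39, 46, 47, 55}
insert 52 → {39, 46, 47, 52, 55}
insert 25 → {25, 39, 46, 47, 52, 55}
remove-min → 25; now {39, 46, 47, 52, 55}
remove-min → 39; now {46, 47, 52, 55}
insert 54 → {46, 47, 52, 54, 55}
insert 59 → {46, 47, 52, 54, 55, 59}
insert 22 → {22, 46, 47, 52, 54, 55, 59}
remove-min → 22; now {46, 47, 52, 54, 55, 59}
insert 40 → {40, 46, 47, 52, 54, 55, 59}
remove-min → 40; now {46, 47, 52, 54, 55, 59}
remove-min → 46; now {47, 52, 54, 55, 59}

[35, 37, 28, 27, 25, 39, 22, 40, 46]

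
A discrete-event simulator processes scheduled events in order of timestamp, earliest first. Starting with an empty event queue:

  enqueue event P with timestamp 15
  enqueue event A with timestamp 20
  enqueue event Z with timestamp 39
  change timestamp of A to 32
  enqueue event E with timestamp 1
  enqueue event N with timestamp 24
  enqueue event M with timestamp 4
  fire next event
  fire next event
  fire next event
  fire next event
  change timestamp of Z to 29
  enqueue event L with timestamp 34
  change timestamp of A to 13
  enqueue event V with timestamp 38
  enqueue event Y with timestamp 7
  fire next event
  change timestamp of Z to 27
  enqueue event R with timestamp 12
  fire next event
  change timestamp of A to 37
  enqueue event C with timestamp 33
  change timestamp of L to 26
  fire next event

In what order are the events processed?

add P (timestamp 15) → {P:15}
add A (timestamp 20) → {P:15, A:20}
add Z (timestamp 39) → {P:15, A:20, Z:39}
update A to timestamp 32 → {P:15, A:32, Z:39}
add E (timestamp 1) → {E:1, P:15, A:32, Z:39}
add N (timestamp 24) → {E:1, P:15, N:24, A:32, Z:39}
add M (timestamp 4) → {E:1, M:4, P:15, N:24, A:32, Z:39}
fire next event → E; now {M:4, P:15, N:24, A:32, Z:39}
fire next event → M; now {P:15, N:24, A:32, Z:39}
fire next event → P; now {N:24, A:32, Z:39}
fire next event → N; now {A:32, Z:39}
update Z to timestamp 29 → {Z:29, A:32}
add L (timestamp 34) → {Z:29, A:32, L:34}
update A to timestamp 13 → {A:13, Z:29, L:34}
add V (timestamp 38) → {A:13, Z:29, L:34, V:38}
add Y (timestamp 7) → {Y:7, A:13, Z:29, L:34, V:38}
fire next event → Y; now {A:13, Z:29, L:34, V:38}
update Z to timestamp 27 → {A:13, Z:27, L:34, V:38}
add R (timestamp 12) → {R:12, A:13, Z:27, L:34, V:38}
fire next event → R; now {A:13, Z:27, L:34, V:38}
update A to timestamp 37 → {Z:27, L:34, A:37, V:38}
add C (timestamp 33) → {Z:27, C:33, L:34, A:37, V:38}
update L to timestamp 26 → {L:26, Z:27, C:33, A:37, V:38}
fire next event → L; now {Z:27, C:33, A:37, V:38}

E → M → P → N → Y → R → L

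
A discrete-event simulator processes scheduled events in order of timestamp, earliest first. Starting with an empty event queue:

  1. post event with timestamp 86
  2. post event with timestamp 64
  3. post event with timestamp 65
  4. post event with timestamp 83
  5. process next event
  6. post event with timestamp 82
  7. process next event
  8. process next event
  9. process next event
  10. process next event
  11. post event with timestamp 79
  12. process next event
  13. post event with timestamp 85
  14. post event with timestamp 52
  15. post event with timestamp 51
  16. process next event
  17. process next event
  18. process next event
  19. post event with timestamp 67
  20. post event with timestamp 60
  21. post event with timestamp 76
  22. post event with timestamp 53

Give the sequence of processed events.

insert 86 → {86}
insert 64 → {64, 86}
insert 65 → {64, 65, 86}
insert 83 → {64, 65, 83, 86}
process next event → 64; now {65, 83, 86}
insert 82 → {65, 82, 83, 86}
process next event → 65; now {82, 83, 86}
process next event → 82; now {83, 86}
process next event → 83; now {86}
process next event → 86; now {}
insert 79 → {79}
process next event → 79; now {}
insert 85 → {85}
insert 52 → {52, 85}
insert 51 → {51, 52, 85}
process next event → 51; now {52, 85}
process next event → 52; now {85}
process next event → 85; now {}
insert 67 → {67}
insert 60 → {60, 67}
insert 76 → {60, 67, 76}
insert 53 → {53, 60, 67, 76}

64, 65, 82, 83, 86, 79, 51, 52, 85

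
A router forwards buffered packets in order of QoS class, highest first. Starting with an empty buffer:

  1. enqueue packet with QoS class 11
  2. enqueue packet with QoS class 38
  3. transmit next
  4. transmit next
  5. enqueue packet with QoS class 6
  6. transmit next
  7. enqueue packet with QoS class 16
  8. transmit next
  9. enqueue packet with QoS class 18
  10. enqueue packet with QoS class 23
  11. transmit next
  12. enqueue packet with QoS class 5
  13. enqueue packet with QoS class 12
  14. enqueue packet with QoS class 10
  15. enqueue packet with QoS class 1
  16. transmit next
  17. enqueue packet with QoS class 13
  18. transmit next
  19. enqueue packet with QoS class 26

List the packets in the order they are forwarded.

38, 11, 6, 16, 23, 18, 13

insert 11 → {11}
insert 38 → {38, 11}
transmit next → 38; now {11}
transmit next → 11; now {}
insert 6 → {6}
transmit next → 6; now {}
insert 16 → {16}
transmit next → 16; now {}
insert 18 → {18}
insert 23 → {23, 18}
transmit next → 23; now {18}
insert 5 → {18, 5}
insert 12 → {18, 12, 5}
insert 10 → {18, 12, 10, 5}
insert 1 → {18, 12, 10, 5, 1}
transmit next → 18; now {12, 10, 5, 1}
insert 13 → {13, 12, 10, 5, 1}
transmit next → 13; now {12, 10, 5, 1}
insert 26 → {26, 12, 10, 5, 1}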